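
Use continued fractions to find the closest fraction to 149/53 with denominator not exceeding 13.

31/11

Expand x = 149/53 as a continued fraction with the Euclidean algorithm:
  149 = 2*53 + 43, so a_0 = 2.
  53 = 1*43 + 10, so a_1 = 1.
  43 = 4*10 + 3, so a_2 = 4.
  10 = 3*3 + 1, so a_3 = 3.
  3 = 3*1 + 0, so a_4 = 3.
so x = [2; 1, 4, 3, 3].
Convergents (p_i = a_i*p_{i-1} + p_{i-2}, q_i = a_i*q_{i-1} + q_{i-2} with p_{-2}=0, p_{-1}=1, q_{-2}=1, q_{-1}=0), until the denominator exceeds 13:
  i=0: a_0=2, p_0 = 2*1 + 0 = 2, q_0 = 2*0 + 1 = 1.
  i=1: a_1=1, p_1 = 1*2 + 1 = 3, q_1 = 1*1 + 0 = 1.
  i=2: a_2=4, p_2 = 4*3 + 2 = 14, q_2 = 4*1 + 1 = 5.
  i=3: a_3=3, p_3 = 3*14 + 3 = 45, q_3 = 3*5 + 1 = 16.
q_3 = 16 > 13, so the last convergent with denominator <= 13 is p_2/q_2 = 14/5.
The closest fraction with denominator <= 13 is either p_2/q_2 or the intermediate fraction (k*p_2 + p_1)/(k*q_2 + q_1) with the largest k >= 1 whose denominator stays <= 13; these approach x as k grows, and every other convergent or intermediate fraction in range is farther away.
Largest k: floor((13 - q_1)/q_2) = floor((13 - 1)/5) = 2.
That gives (2*14 + 3)/(2*5 + 1) = 31/11.
Compare the errors: |x - 14/5| = |149*5 - 14*53|/(53*5) = 3/265, and |x - 31/11| = |149*11 - 31*53|/(53*11) = 4/583.
Cross-multiplying, 4*265 = 1060 < 1749 = 3*583, so 4/583 is smaller: the intermediate fraction 31/11 is closer to x than 14/5.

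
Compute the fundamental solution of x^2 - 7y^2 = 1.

(x, y) = (8, 3)

First expand sqrt(7) as a continued fraction. With x_i = (sqrt(7) + m_i)/d_i and (m_0, d_0) = (0, 1): a_0 = floor(sqrt(7)) = 2, since 2^2 = 4 <= 7 < 9 = 3^2.
Iterate m_{i+1} = d_i*a_i - m_i, d_{i+1} = (7 - m_{i+1}^2)/d_i, a_{i+1} = floor((a_0 + m_{i+1})/d_{i+1}):
  m_1 = 1*2 - 0 = 2, d_1 = (7 - 2^2)/1 = 3/1 = 3, a_1 = floor((2 + 2)/3) = 1.
  m_2 = 3*1 - 2 = 1, d_2 = (7 - 1^2)/3 = 6/3 = 2, a_2 = floor((2 + 1)/2) = 1.
  m_3 = 2*1 - 1 = 1, d_3 = (7 - 1^2)/2 = 6/2 = 3, a_3 = floor((2 + 1)/3) = 1.
  m_4 = 3*1 - 1 = 2, d_4 = (7 - 2^2)/3 = 3/3 = 1, a_4 = floor((2 + 2)/1) = 4.
  m_5 = 1*4 - 2 = 2, d_5 = (7 - 2^2)/1 = 3/1 = 3: (m_5, d_5) = (m_1, d_1) = (2, 3), so from here the quotients repeat a_1, ..., a_4; the period length is 4.
So sqrt(7) = [2; (1, 1, 1, 4)] with period length k = 4.
k is even, so the fundamental solution of x^2 - 7y^2 = 1 is (p_{k-1}, q_{k-1}) = (p_3, q_3); compute convergents through index 3.
Convergents (p_i = a_i*p_{i-1} + p_{i-2}, q_i = a_i*q_{i-1} + q_{i-2} with p_{-2}=0, p_{-1}=1, q_{-2}=1, q_{-1}=0):
  i=0: a_0=2, p_0 = 2*1 + 0 = 2, q_0 = 2*0 + 1 = 1.
  i=1: a_1=1, p_1 = 1*2 + 1 = 3, q_1 = 1*1 + 0 = 1.
  i=2: a_2=1, p_2 = 1*3 + 2 = 5, q_2 = 1*1 + 1 = 2.
  i=3: a_3=1, p_3 = 1*5 + 3 = 8, q_3 = 1*2 + 1 = 3.
Check: 8^2 - 7*3^2 = 64 - 63 = 1, so (x, y) = (8, 3) solves the equation, and by the theorem it is the least positive solution.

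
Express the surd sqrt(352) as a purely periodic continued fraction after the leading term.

[18; (1, 3, 5, 9, 5, 3, 1, 36)]

Write x_i = (sqrt(352) + m_i)/d_i with (m_0, d_0) = (0, 1). a_0 = floor(sqrt(352)) = 18, since 18^2 = 324 <= 352 < 361 = 19^2.
Iterate m_{i+1} = d_i*a_i - m_i, d_{i+1} = (352 - m_{i+1}^2)/d_i, a_{i+1} = floor((a_0 + m_{i+1})/d_{i+1}):
  m_1 = 1*18 - 0 = 18, d_1 = (352 - 18^2)/1 = 28/1 = 28, a_1 = floor((18 + 18)/28) = 1.
  m_2 = 28*1 - 18 = 10, d_2 = (352 - 10^2)/28 = 252/28 = 9, a_2 = floor((18 + 10)/9) = 3.
  m_3 = 9*3 - 10 = 17, d_3 = (352 - 17^2)/9 = 63/9 = 7, a_3 = floor((18 + 17)/7) = 5.
  m_4 = 7*5 - 17 = 18, d_4 = (352 - 18^2)/7 = 28/7 = 4, a_4 = floor((18 + 18)/4) = 9.
  m_5 = 4*9 - 18 = 18, d_5 = (352 - 18^2)/4 = 28/4 = 7, a_5 = floor((18 + 18)/7) = 5.
  m_6 = 7*5 - 18 = 17, d_6 = (352 - 17^2)/7 = 63/7 = 9, a_6 = floor((18 + 17)/9) = 3.
  m_7 = 9*3 - 17 = 10, d_7 = (352 - 10^2)/9 = 252/9 = 28, a_7 = floor((18 + 10)/28) = 1.
  m_8 = 28*1 - 10 = 18, d_8 = (352 - 18^2)/28 = 28/28 = 1, a_8 = floor((18 + 18)/1) = 36.
  m_9 = 1*36 - 18 = 18, d_9 = (352 - 18^2)/1 = 28/1 = 28: (m_9, d_9) = (m_1, d_1) = (18, 28), so from here the quotients repeat a_1, ..., a_8; the period length is 8.
Hence the expansion of sqrt(352) is a_0 = 18 followed by the repeating block 1, 3, 5, 9, 5, 3, 1, 36 (period 8).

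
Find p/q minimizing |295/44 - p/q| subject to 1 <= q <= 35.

181/27

Expand x = 295/44 as a continued fraction with the Euclidean algorithm:
  295 = 6*44 + 31, so a_0 = 6.
  44 = 1*31 + 13, so a_1 = 1.
  31 = 2*13 + 5, so a_2 = 2.
  13 = 2*5 + 3, so a_3 = 2.
  5 = 1*3 + 2, so a_4 = 1.
  3 = 1*2 + 1, so a_5 = 1.
  2 = 2*1 + 0, so a_6 = 2.
so x = [6; 1, 2, 2, 1, 1, 2].
Convergents (p_i = a_i*p_{i-1} + p_{i-2}, q_i = a_i*q_{i-1} + q_{i-2} with p_{-2}=0, p_{-1}=1, q_{-2}=1, q_{-1}=0), until the denominator exceeds 35:
  i=0: a_0=6, p_0 = 6*1 + 0 = 6, q_0 = 6*0 + 1 = 1.
  i=1: a_1=1, p_1 = 1*6 + 1 = 7, q_1 = 1*1 + 0 = 1.
  i=2: a_2=2, p_2 = 2*7 + 6 = 20, q_2 = 2*1 + 1 = 3.
  i=3: a_3=2, p_3 = 2*20 + 7 = 47, q_3 = 2*3 + 1 = 7.
  i=4: a_4=1, p_4 = 1*47 + 20 = 67, q_4 = 1*7 + 3 = 10.
  i=5: a_5=1, p_5 = 1*67 + 47 = 114, q_5 = 1*10 + 7 = 17.
  i=6: a_6=2, p_6 = 2*114 + 67 = 295, q_6 = 2*17 + 10 = 44.
q_6 = 44 > 35, so the last convergent with denominator <= 35 is p_5/q_5 = 114/17.
The closest fraction with denominator <= 35 is either p_5/q_5 or the intermediate fraction (k*p_5 + p_4)/(k*q_5 + q_4) with the largest k >= 1 whose denominator stays <= 35; these approach x as k grows, and every other convergent or intermediate fraction in range is farther away.
Largest k: floor((35 - q_4)/q_5) = floor((35 - 10)/17) = 1.
That gives (1*114 + 67)/(1*17 + 10) = 181/27.
Compare the errors: |x - 114/17| = |295*17 - 114*44|/(44*17) = 1/748, and |x - 181/27| = |295*27 - 181*44|/(44*27) = 1/1188.
Cross-multiplying, 1*748 = 748 < 1188 = 1*1188, so 1/1188 is smaller: the intermediate fraction 181/27 is closer to x than 114/17.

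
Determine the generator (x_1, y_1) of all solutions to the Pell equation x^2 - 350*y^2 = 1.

(x, y) = (449, 24)

First expand sqrt(350) as a continued fraction. With x_i = (sqrt(350) + m_i)/d_i and (m_0, d_0) = (0, 1): a_0 = floor(sqrt(350)) = 18, since 18^2 = 324 <= 350 < 361 = 19^2.
Iterate m_{i+1} = d_i*a_i - m_i, d_{i+1} = (350 - m_{i+1}^2)/d_i, a_{i+1} = floor((a_0 + m_{i+1})/d_{i+1}):
  m_1 = 1*18 - 0 = 18, d_1 = (350 - 18^2)/1 = 26/1 = 26, a_1 = floor((18 + 18)/26) = 1.
  m_2 = 26*1 - 18 = 8, d_2 = (350 - 8^2)/26 = 286/26 = 11, a_2 = floor((18 + 8)/11) = 2.
  m_3 = 11*2 - 8 = 14, d_3 = (350 - 14^2)/11 = 154/11 = 14, a_3 = floor((18 + 14)/14) = 2.
  m_4 = 14*2 - 14 = 14, d_4 = (350 - 14^2)/14 = 154/14 = 11, a_4 = floor((18 + 14)/11) = 2.
  m_5 = 11*2 - 14 = 8, d_5 = (350 - 8^2)/11 = 286/11 = 26, a_5 = floor((18 + 8)/26) = 1.
  m_6 = 26*1 - 8 = 18, d_6 = (350 - 18^2)/26 = 26/26 = 1, a_6 = floor((18 + 18)/1) = 36.
  m_7 = 1*36 - 18 = 18, d_7 = (350 - 18^2)/1 = 26/1 = 26: (m_7, d_7) = (m_1, d_1) = (18, 26), so from here the quotients repeat a_1, ..., a_6; the period length is 6.
So sqrt(350) = [18; (1, 2, 2, 2, 1, 36)] with period length k = 6.
k is even, so the fundamental solution of x^2 - 350y^2 = 1 is (p_{k-1}, q_{k-1}) = (p_5, q_5); compute convergents through index 5.
Convergents (p_i = a_i*p_{i-1} + p_{i-2}, q_i = a_i*q_{i-1} + q_{i-2} with p_{-2}=0, p_{-1}=1, q_{-2}=1, q_{-1}=0):
  i=0: a_0=18, p_0 = 18*1 + 0 = 18, q_0 = 18*0 + 1 = 1.
  i=1: a_1=1, p_1 = 1*18 + 1 = 19, q_1 = 1*1 + 0 = 1.
  i=2: a_2=2, p_2 = 2*19 + 18 = 56, q_2 = 2*1 + 1 = 3.
  i=3: a_3=2, p_3 = 2*56 + 19 = 131, q_3 = 2*3 + 1 = 7.
  i=4: a_4=2, p_4 = 2*131 + 56 = 318, q_4 = 2*7 + 3 = 17.
  i=5: a_5=1, p_5 = 1*318 + 131 = 449, q_5 = 1*17 + 7 = 24.
Check: 449^2 - 350*24^2 = 201601 - 201600 = 1, so (x, y) = (449, 24) solves the equation, and by the theorem it is the least positive solution.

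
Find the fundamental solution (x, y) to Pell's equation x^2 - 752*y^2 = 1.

First expand sqrt(752) as a continued fraction. With x_i = (sqrt(752) + m_i)/d_i and (m_0, d_0) = (0, 1): a_0 = floor(sqrt(752)) = 27, since 27^2 = 729 <= 752 < 784 = 28^2.
Iterate m_{i+1} = d_i*a_i - m_i, d_{i+1} = (752 - m_{i+1}^2)/d_i, a_{i+1} = floor((a_0 + m_{i+1})/d_{i+1}):
  m_1 = 1*27 - 0 = 27, d_1 = (752 - 27^2)/1 = 23/1 = 23, a_1 = floor((27 + 27)/23) = 2.
  m_2 = 23*2 - 27 = 19, d_2 = (752 - 19^2)/23 = 391/23 = 17, a_2 = floor((27 + 19)/17) = 2.
  m_3 = 17*2 - 19 = 15, d_3 = (752 - 15^2)/17 = 527/17 = 31, a_3 = floor((27 + 15)/31) = 1.
  m_4 = 31*1 - 15 = 16, d_4 = (752 - 16^2)/31 = 496/31 = 16, a_4 = floor((27 + 16)/16) = 2.
  m_5 = 16*2 - 16 = 16, d_5 = (752 - 16^2)/16 = 496/16 = 31, a_5 = floor((27 + 16)/31) = 1.
  m_6 = 31*1 - 16 = 15, d_6 = (752 - 15^2)/31 = 527/31 = 17, a_6 = floor((27 + 15)/17) = 2.
  m_7 = 17*2 - 15 = 19, d_7 = (752 - 19^2)/17 = 391/17 = 23, a_7 = floor((27 + 19)/23) = 2.
  m_8 = 23*2 - 19 = 27, d_8 = (752 - 27^2)/23 = 23/23 = 1, a_8 = floor((27 + 27)/1) = 54.
  m_9 = 1*54 - 27 = 27, d_9 = (752 - 27^2)/1 = 23/1 = 23: (m_9, d_9) = (m_1, d_1) = (27, 23), so from here the quotients repeat a_1, ..., a_8; the period length is 8.
So sqrt(752) = [27; (2, 2, 1, 2, 1, 2, 2, 54)] with period length k = 8.
k is even, so the fundamental solution of x^2 - 752y^2 = 1 is (p_{k-1}, q_{k-1}) = (p_7, q_7); compute convergents through index 7.
Convergents (p_i = a_i*p_{i-1} + p_{i-2}, q_i = a_i*q_{i-1} + q_{i-2} with p_{-2}=0, p_{-1}=1, q_{-2}=1, q_{-1}=0):
  i=0: a_0=27, p_0 = 27*1 + 0 = 27, q_0 = 27*0 + 1 = 1.
  i=1: a_1=2, p_1 = 2*27 + 1 = 55, q_1 = 2*1 + 0 = 2.
  i=2: a_2=2, p_2 = 2*55 + 27 = 137, q_2 = 2*2 + 1 = 5.
  i=3: a_3=1, p_3 = 1*137 + 55 = 192, q_3 = 1*5 + 2 = 7.
  i=4: a_4=2, p_4 = 2*192 + 137 = 521, q_4 = 2*7 + 5 = 19.
  i=5: a_5=1, p_5 = 1*521 + 192 = 713, q_5 = 1*19 + 7 = 26.
  i=6: a_6=2, p_6 = 2*713 + 521 = 1947, q_6 = 2*26 + 19 = 71.
  i=7: a_7=2, p_7 = 2*1947 + 713 = 4607, q_7 = 2*71 + 26 = 168.
Check: 4607^2 - 752*168^2 = 21224449 - 21224448 = 1, so (x, y) = (4607, 168) solves the equation, and by the theorem it is the least positive solution.

(x, y) = (4607, 168)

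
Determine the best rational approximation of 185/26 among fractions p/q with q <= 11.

Expand x = 185/26 as a continued fraction with the Euclidean algorithm:
  185 = 7*26 + 3, so a_0 = 7.
  26 = 8*3 + 2, so a_1 = 8.
  3 = 1*2 + 1, so a_2 = 1.
  2 = 2*1 + 0, so a_3 = 2.
so x = [7; 8, 1, 2].
Convergents (p_i = a_i*p_{i-1} + p_{i-2}, q_i = a_i*q_{i-1} + q_{i-2} with p_{-2}=0, p_{-1}=1, q_{-2}=1, q_{-1}=0), until the denominator exceeds 11:
  i=0: a_0=7, p_0 = 7*1 + 0 = 7, q_0 = 7*0 + 1 = 1.
  i=1: a_1=8, p_1 = 8*7 + 1 = 57, q_1 = 8*1 + 0 = 8.
  i=2: a_2=1, p_2 = 1*57 + 7 = 64, q_2 = 1*8 + 1 = 9.
  i=3: a_3=2, p_3 = 2*64 + 57 = 185, q_3 = 2*9 + 8 = 26.
q_3 = 26 > 11, so the last convergent with denominator <= 11 is p_2/q_2 = 64/9.
The closest fraction with denominator <= 11 is either p_2/q_2 or the intermediate fraction (k*p_2 + p_1)/(k*q_2 + q_1) with the largest k >= 1 whose denominator stays <= 11; these approach x as k grows, and every other convergent or intermediate fraction in range is farther away.
Largest k: floor((11 - q_1)/q_2) = floor((11 - 8)/9) = 0.
Since k = 0, no intermediate fraction beyond p_2/q_2 has denominator <= 11, so the convergent 64/9 is the closest (its error is |185*9 - 64*26|/(26*9) = 1/234).

64/9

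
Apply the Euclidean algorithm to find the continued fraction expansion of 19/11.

Run the Euclidean algorithm on 19 and 11; the successive quotients are the partial quotients a_0, a_1, ... (each step inverts the fractional part left over by the previous one):
  19 = 1*11 + 8, so a_0 = 1.
  11 = 1*8 + 3, so a_1 = 1.
  8 = 2*3 + 2, so a_2 = 2.
  3 = 1*2 + 1, so a_3 = 1.
  2 = 2*1 + 0, so a_4 = 2.
The remainder reaches 0 after 5 divisions, so the expansion has 5 partial quotients, read off in order.

[1; 1, 2, 1, 2]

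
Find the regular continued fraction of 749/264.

[2; 1, 5, 7, 6]

Run the Euclidean algorithm on 749 and 264; the successive quotients are the partial quotients a_0, a_1, ... (each step inverts the fractional part left over by the previous one):
  749 = 2*264 + 221, so a_0 = 2.
  264 = 1*221 + 43, so a_1 = 1.
  221 = 5*43 + 6, so a_2 = 5.
  43 = 7*6 + 1, so a_3 = 7.
  6 = 6*1 + 0, so a_4 = 6.
The remainder reaches 0 after 5 divisions, so the expansion has 5 partial quotients, read off in order.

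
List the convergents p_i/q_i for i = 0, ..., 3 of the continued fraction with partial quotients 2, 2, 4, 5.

2/1, 5/2, 22/9, 115/47

Using the convergent recurrence p_i = a_i*p_{i-1} + p_{i-2}, q_i = a_i*q_{i-1} + q_{i-2} with p_{-2}=0, p_{-1}=1, q_{-2}=1, q_{-1}=0:
  i=0: a_0=2, p_0 = 2*1 + 0 = 2, q_0 = 2*0 + 1 = 1.
  i=1: a_1=2, p_1 = 2*2 + 1 = 5, q_1 = 2*1 + 0 = 2.
  i=2: a_2=4, p_2 = 4*5 + 2 = 22, q_2 = 4*2 + 1 = 9.
  i=3: a_3=5, p_3 = 5*22 + 5 = 115, q_3 = 5*9 + 2 = 47.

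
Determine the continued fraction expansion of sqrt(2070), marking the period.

Write x_i = (sqrt(2070) + m_i)/d_i with (m_0, d_0) = (0, 1). a_0 = floor(sqrt(2070)) = 45, since 45^2 = 2025 <= 2070 < 2116 = 46^2.
Iterate m_{i+1} = d_i*a_i - m_i, d_{i+1} = (2070 - m_{i+1}^2)/d_i, a_{i+1} = floor((a_0 + m_{i+1})/d_{i+1}):
  m_1 = 1*45 - 0 = 45, d_1 = (2070 - 45^2)/1 = 45/1 = 45, a_1 = floor((45 + 45)/45) = 2.
  m_2 = 45*2 - 45 = 45, d_2 = (2070 - 45^2)/45 = 45/45 = 1, a_2 = floor((45 + 45)/1) = 90.
  m_3 = 1*90 - 45 = 45, d_3 = (2070 - 45^2)/1 = 45/1 = 45: (m_3, d_3) = (m_1, d_1) = (45, 45), so from here the quotients repeat a_1, a_2; the period length is 2.
Hence the expansion of sqrt(2070) is a_0 = 45 followed by the repeating block 2, 90 (period 2).

[45; (2, 90)]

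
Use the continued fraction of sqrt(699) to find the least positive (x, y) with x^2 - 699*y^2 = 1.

First expand sqrt(699) as a continued fraction. With x_i = (sqrt(699) + m_i)/d_i and (m_0, d_0) = (0, 1): a_0 = floor(sqrt(699)) = 26, since 26^2 = 676 <= 699 < 729 = 27^2.
Iterate m_{i+1} = d_i*a_i - m_i, d_{i+1} = (699 - m_{i+1}^2)/d_i, a_{i+1} = floor((a_0 + m_{i+1})/d_{i+1}):
  m_1 = 1*26 - 0 = 26, d_1 = (699 - 26^2)/1 = 23/1 = 23, a_1 = floor((26 + 26)/23) = 2.
  m_2 = 23*2 - 26 = 20, d_2 = (699 - 20^2)/23 = 299/23 = 13, a_2 = floor((26 + 20)/13) = 3.
  m_3 = 13*3 - 20 = 19, d_3 = (699 - 19^2)/13 = 338/13 = 26, a_3 = floor((26 + 19)/26) = 1.
  m_4 = 26*1 - 19 = 7, d_4 = (699 - 7^2)/26 = 650/26 = 25, a_4 = floor((26 + 7)/25) = 1.
  m_5 = 25*1 - 7 = 18, d_5 = (699 - 18^2)/25 = 375/25 = 15, a_5 = floor((26 + 18)/15) = 2.
  m_6 = 15*2 - 18 = 12, d_6 = (699 - 12^2)/15 = 555/15 = 37, a_6 = floor((26 + 12)/37) = 1.
  m_7 = 37*1 - 12 = 25, d_7 = (699 - 25^2)/37 = 74/37 = 2, a_7 = floor((26 + 25)/2) = 25.
  m_8 = 2*25 - 25 = 25, d_8 = (699 - 25^2)/2 = 74/2 = 37, a_8 = floor((26 + 25)/37) = 1.
  m_9 = 37*1 - 25 = 12, d_9 = (699 - 12^2)/37 = 555/37 = 15, a_9 = floor((26 + 12)/15) = 2.
  m_10 = 15*2 - 12 = 18, d_10 = (699 - 18^2)/15 = 375/15 = 25, a_10 = floor((26 + 18)/25) = 1.
  m_11 = 25*1 - 18 = 7, d_11 = (699 - 7^2)/25 = 650/25 = 26, a_11 = floor((26 + 7)/26) = 1.
  m_12 = 26*1 - 7 = 19, d_12 = (699 - 19^2)/26 = 338/26 = 13, a_12 = floor((26 + 19)/13) = 3.
  m_13 = 13*3 - 19 = 20, d_13 = (699 - 20^2)/13 = 299/13 = 23, a_13 = floor((26 + 20)/23) = 2.
  m_14 = 23*2 - 20 = 26, d_14 = (699 - 26^2)/23 = 23/23 = 1, a_14 = floor((26 + 26)/1) = 52.
  m_15 = 1*52 - 26 = 26, d_15 = (699 - 26^2)/1 = 23/1 = 23: (m_15, d_15) = (m_1, d_1) = (26, 23), so from here the quotients repeat a_1, ..., a_14; the period length is 14.
So sqrt(699) = [26; (2, 3, 1, 1, 2, 1, 25, 1, 2, 1, 1, 3, 2, 52)] with period length k = 14.
k is even, so the fundamental solution of x^2 - 699y^2 = 1 is (p_{k-1}, q_{k-1}) = (p_13, q_13); compute convergents through index 13.
Convergents (p_i = a_i*p_{i-1} + p_{i-2}, q_i = a_i*q_{i-1} + q_{i-2} with p_{-2}=0, p_{-1}=1, q_{-2}=1, q_{-1}=0):
  i=0: a_0=26, p_0 = 26*1 + 0 = 26, q_0 = 26*0 + 1 = 1.
  i=1: a_1=2, p_1 = 2*26 + 1 = 53, q_1 = 2*1 + 0 = 2.
  i=2: a_2=3, p_2 = 3*53 + 26 = 185, q_2 = 3*2 + 1 = 7.
  i=3: a_3=1, p_3 = 1*185 + 53 = 238, q_3 = 1*7 + 2 = 9.
  i=4: a_4=1, p_4 = 1*238 + 185 = 423, q_4 = 1*9 + 7 = 16.
  i=5: a_5=2, p_5 = 2*423 + 238 = 1084, q_5 = 2*16 + 9 = 41.
  i=6: a_6=1, p_6 = 1*1084 + 423 = 1507, q_6 = 1*41 + 16 = 57.
  i=7: a_7=25, p_7 = 25*1507 + 1084 = 38759, q_7 = 25*57 + 41 = 1466.
  i=8: a_8=1, p_8 = 1*38759 + 1507 = 40266, q_8 = 1*1466 + 57 = 1523.
  i=9: a_9=2, p_9 = 2*40266 + 38759 = 119291, q_9 = 2*1523 + 1466 = 4512.
  i=10: a_10=1, p_10 = 1*119291 + 40266 = 159557, q_10 = 1*4512 + 1523 = 6035.
  i=11: a_11=1, p_11 = 1*159557 + 119291 = 278848, q_11 = 1*6035 + 4512 = 10547.
  i=12: a_12=3, p_12 = 3*278848 + 159557 = 996101, q_12 = 3*10547 + 6035 = 37676.
  i=13: a_13=2, p_13 = 2*996101 + 278848 = 2271050, q_13 = 2*37676 + 10547 = 85899.
Check: 2271050^2 - 699*85899^2 = 5157668102500 - 5157668102499 = 1, so (x, y) = (2271050, 85899) solves the equation, and by the theorem it is the least positive solution.

(x, y) = (2271050, 85899)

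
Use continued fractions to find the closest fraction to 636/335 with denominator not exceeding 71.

131/69

Expand x = 636/335 as a continued fraction with the Euclidean algorithm:
  636 = 1*335 + 301, so a_0 = 1.
  335 = 1*301 + 34, so a_1 = 1.
  301 = 8*34 + 29, so a_2 = 8.
  34 = 1*29 + 5, so a_3 = 1.
  29 = 5*5 + 4, so a_4 = 5.
  5 = 1*4 + 1, so a_5 = 1.
  4 = 4*1 + 0, so a_6 = 4.
so x = [1; 1, 8, 1, 5, 1, 4].
Convergents (p_i = a_i*p_{i-1} + p_{i-2}, q_i = a_i*q_{i-1} + q_{i-2} with p_{-2}=0, p_{-1}=1, q_{-2}=1, q_{-1}=0), until the denominator exceeds 71:
  i=0: a_0=1, p_0 = 1*1 + 0 = 1, q_0 = 1*0 + 1 = 1.
  i=1: a_1=1, p_1 = 1*1 + 1 = 2, q_1 = 1*1 + 0 = 1.
  i=2: a_2=8, p_2 = 8*2 + 1 = 17, q_2 = 8*1 + 1 = 9.
  i=3: a_3=1, p_3 = 1*17 + 2 = 19, q_3 = 1*9 + 1 = 10.
  i=4: a_4=5, p_4 = 5*19 + 17 = 112, q_4 = 5*10 + 9 = 59.
  i=5: a_5=1, p_5 = 1*112 + 19 = 131, q_5 = 1*59 + 10 = 69.
  i=6: a_6=4, p_6 = 4*131 + 112 = 636, q_6 = 4*69 + 59 = 335.
q_6 = 335 > 71, so the last convergent with denominator <= 71 is p_5/q_5 = 131/69.
The closest fraction with denominator <= 71 is either p_5/q_5 or the intermediate fraction (k*p_5 + p_4)/(k*q_5 + q_4) with the largest k >= 1 whose denominator stays <= 71; these approach x as k grows, and every other convergent or intermediate fraction in range is farther away.
Largest k: floor((71 - q_4)/q_5) = floor((71 - 59)/69) = 0.
Since k = 0, no intermediate fraction beyond p_5/q_5 has denominator <= 71, so the convergent 131/69 is the closest (its error is |636*69 - 131*335|/(335*69) = 1/23115).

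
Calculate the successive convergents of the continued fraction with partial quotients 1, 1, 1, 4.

1/1, 2/1, 3/2, 14/9

Using the convergent recurrence p_i = a_i*p_{i-1} + p_{i-2}, q_i = a_i*q_{i-1} + q_{i-2} with p_{-2}=0, p_{-1}=1, q_{-2}=1, q_{-1}=0:
  i=0: a_0=1, p_0 = 1*1 + 0 = 1, q_0 = 1*0 + 1 = 1.
  i=1: a_1=1, p_1 = 1*1 + 1 = 2, q_1 = 1*1 + 0 = 1.
  i=2: a_2=1, p_2 = 1*2 + 1 = 3, q_2 = 1*1 + 1 = 2.
  i=3: a_3=4, p_3 = 4*3 + 2 = 14, q_3 = 4*2 + 1 = 9.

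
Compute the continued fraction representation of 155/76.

Run the Euclidean algorithm on 155 and 76; the successive quotients are the partial quotients a_0, a_1, ... (each step inverts the fractional part left over by the previous one):
  155 = 2*76 + 3, so a_0 = 2.
  76 = 25*3 + 1, so a_1 = 25.
  3 = 3*1 + 0, so a_2 = 3.
The remainder reaches 0 after 3 divisions, so the expansion has 3 partial quotients, read off in order.

[2; 25, 3]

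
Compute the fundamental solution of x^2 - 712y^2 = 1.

(x, y) = (1601, 60)

First expand sqrt(712) as a continued fraction. With x_i = (sqrt(712) + m_i)/d_i and (m_0, d_0) = (0, 1): a_0 = floor(sqrt(712)) = 26, since 26^2 = 676 <= 712 < 729 = 27^2.
Iterate m_{i+1} = d_i*a_i - m_i, d_{i+1} = (712 - m_{i+1}^2)/d_i, a_{i+1} = floor((a_0 + m_{i+1})/d_{i+1}):
  m_1 = 1*26 - 0 = 26, d_1 = (712 - 26^2)/1 = 36/1 = 36, a_1 = floor((26 + 26)/36) = 1.
  m_2 = 36*1 - 26 = 10, d_2 = (712 - 10^2)/36 = 612/36 = 17, a_2 = floor((26 + 10)/17) = 2.
  m_3 = 17*2 - 10 = 24, d_3 = (712 - 24^2)/17 = 136/17 = 8, a_3 = floor((26 + 24)/8) = 6.
  m_4 = 8*6 - 24 = 24, d_4 = (712 - 24^2)/8 = 136/8 = 17, a_4 = floor((26 + 24)/17) = 2.
  m_5 = 17*2 - 24 = 10, d_5 = (712 - 10^2)/17 = 612/17 = 36, a_5 = floor((26 + 10)/36) = 1.
  m_6 = 36*1 - 10 = 26, d_6 = (712 - 26^2)/36 = 36/36 = 1, a_6 = floor((26 + 26)/1) = 52.
  m_7 = 1*52 - 26 = 26, d_7 = (712 - 26^2)/1 = 36/1 = 36: (m_7, d_7) = (m_1, d_1) = (26, 36), so from here the quotients repeat a_1, ..., a_6; the period length is 6.
So sqrt(712) = [26; (1, 2, 6, 2, 1, 52)] with period length k = 6.
k is even, so the fundamental solution of x^2 - 712y^2 = 1 is (p_{k-1}, q_{k-1}) = (p_5, q_5); compute convergents through index 5.
Convergents (p_i = a_i*p_{i-1} + p_{i-2}, q_i = a_i*q_{i-1} + q_{i-2} with p_{-2}=0, p_{-1}=1, q_{-2}=1, q_{-1}=0):
  i=0: a_0=26, p_0 = 26*1 + 0 = 26, q_0 = 26*0 + 1 = 1.
  i=1: a_1=1, p_1 = 1*26 + 1 = 27, q_1 = 1*1 + 0 = 1.
  i=2: a_2=2, p_2 = 2*27 + 26 = 80, q_2 = 2*1 + 1 = 3.
  i=3: a_3=6, p_3 = 6*80 + 27 = 507, q_3 = 6*3 + 1 = 19.
  i=4: a_4=2, p_4 = 2*507 + 80 = 1094, q_4 = 2*19 + 3 = 41.
  i=5: a_5=1, p_5 = 1*1094 + 507 = 1601, q_5 = 1*41 + 19 = 60.
Check: 1601^2 - 712*60^2 = 2563201 - 2563200 = 1, so (x, y) = (1601, 60) solves the equation, and by the theorem it is the least positive solution.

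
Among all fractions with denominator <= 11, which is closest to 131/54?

17/7

Expand x = 131/54 as a continued fraction with the Euclidean algorithm:
  131 = 2*54 + 23, so a_0 = 2.
  54 = 2*23 + 8, so a_1 = 2.
  23 = 2*8 + 7, so a_2 = 2.
  8 = 1*7 + 1, so a_3 = 1.
  7 = 7*1 + 0, so a_4 = 7.
so x = [2; 2, 2, 1, 7].
Convergents (p_i = a_i*p_{i-1} + p_{i-2}, q_i = a_i*q_{i-1} + q_{i-2} with p_{-2}=0, p_{-1}=1, q_{-2}=1, q_{-1}=0), until the denominator exceeds 11:
  i=0: a_0=2, p_0 = 2*1 + 0 = 2, q_0 = 2*0 + 1 = 1.
  i=1: a_1=2, p_1 = 2*2 + 1 = 5, q_1 = 2*1 + 0 = 2.
  i=2: a_2=2, p_2 = 2*5 + 2 = 12, q_2 = 2*2 + 1 = 5.
  i=3: a_3=1, p_3 = 1*12 + 5 = 17, q_3 = 1*5 + 2 = 7.
  i=4: a_4=7, p_4 = 7*17 + 12 = 131, q_4 = 7*7 + 5 = 54.
q_4 = 54 > 11, so the last convergent with denominator <= 11 is p_3/q_3 = 17/7.
The closest fraction with denominator <= 11 is either p_3/q_3 or the intermediate fraction (k*p_3 + p_2)/(k*q_3 + q_2) with the largest k >= 1 whose denominator stays <= 11; these approach x as k grows, and every other convergent or intermediate fraction in range is farther away.
Largest k: floor((11 - q_2)/q_3) = floor((11 - 5)/7) = 0.
Since k = 0, no intermediate fraction beyond p_3/q_3 has denominator <= 11, so the convergent 17/7 is the closest (its error is |131*7 - 17*54|/(54*7) = 1/378).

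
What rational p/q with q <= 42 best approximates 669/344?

Expand x = 669/344 as a continued fraction with the Euclidean algorithm:
  669 = 1*344 + 325, so a_0 = 1.
  344 = 1*325 + 19, so a_1 = 1.
  325 = 17*19 + 2, so a_2 = 17.
  19 = 9*2 + 1, so a_3 = 9.
  2 = 2*1 + 0, so a_4 = 2.
so x = [1; 1, 17, 9, 2].
Convergents (p_i = a_i*p_{i-1} + p_{i-2}, q_i = a_i*q_{i-1} + q_{i-2} with p_{-2}=0, p_{-1}=1, q_{-2}=1, q_{-1}=0), until the denominator exceeds 42:
  i=0: a_0=1, p_0 = 1*1 + 0 = 1, q_0 = 1*0 + 1 = 1.
  i=1: a_1=1, p_1 = 1*1 + 1 = 2, q_1 = 1*1 + 0 = 1.
  i=2: a_2=17, p_2 = 17*2 + 1 = 35, q_2 = 17*1 + 1 = 18.
  i=3: a_3=9, p_3 = 9*35 + 2 = 317, q_3 = 9*18 + 1 = 163.
q_3 = 163 > 42, so the last convergent with denominator <= 42 is p_2/q_2 = 35/18.
The closest fraction with denominator <= 42 is either p_2/q_2 or the intermediate fraction (k*p_2 + p_1)/(k*q_2 + q_1) with the largest k >= 1 whose denominator stays <= 42; these approach x as k grows, and every other convergent or intermediate fraction in range is farther away.
Largest k: floor((42 - q_1)/q_2) = floor((42 - 1)/18) = 2.
That gives (2*35 + 2)/(2*18 + 1) = 72/37.
Compare the errors: |x - 35/18| = |669*18 - 35*344|/(344*18) = 2/6192, and |x - 72/37| = |669*37 - 72*344|/(344*37) = 15/12728.
Cross-multiplying, 2*12728 = 25456 < 92880 = 15*6192, so 2/6192 is smaller: the convergent 35/18 is closer to x than 72/37.

35/18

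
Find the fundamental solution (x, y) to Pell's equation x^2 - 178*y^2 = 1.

First expand sqrt(178) as a continued fraction. With x_i = (sqrt(178) + m_i)/d_i and (m_0, d_0) = (0, 1): a_0 = floor(sqrt(178)) = 13, since 13^2 = 169 <= 178 < 196 = 14^2.
Iterate m_{i+1} = d_i*a_i - m_i, d_{i+1} = (178 - m_{i+1}^2)/d_i, a_{i+1} = floor((a_0 + m_{i+1})/d_{i+1}):
  m_1 = 1*13 - 0 = 13, d_1 = (178 - 13^2)/1 = 9/1 = 9, a_1 = floor((13 + 13)/9) = 2.
  m_2 = 9*2 - 13 = 5, d_2 = (178 - 5^2)/9 = 153/9 = 17, a_2 = floor((13 + 5)/17) = 1.
  m_3 = 17*1 - 5 = 12, d_3 = (178 - 12^2)/17 = 34/17 = 2, a_3 = floor((13 + 12)/2) = 12.
  m_4 = 2*12 - 12 = 12, d_4 = (178 - 12^2)/2 = 34/2 = 17, a_4 = floor((13 + 12)/17) = 1.
  m_5 = 17*1 - 12 = 5, d_5 = (178 - 5^2)/17 = 153/17 = 9, a_5 = floor((13 + 5)/9) = 2.
  m_6 = 9*2 - 5 = 13, d_6 = (178 - 13^2)/9 = 9/9 = 1, a_6 = floor((13 + 13)/1) = 26.
  m_7 = 1*26 - 13 = 13, d_7 = (178 - 13^2)/1 = 9/1 = 9: (m_7, d_7) = (m_1, d_1) = (13, 9), so from here the quotients repeat a_1, ..., a_6; the period length is 6.
So sqrt(178) = [13; (2, 1, 12, 1, 2, 26)] with period length k = 6.
k is even, so the fundamental solution of x^2 - 178y^2 = 1 is (p_{k-1}, q_{k-1}) = (p_5, q_5); compute convergents through index 5.
Convergents (p_i = a_i*p_{i-1} + p_{i-2}, q_i = a_i*q_{i-1} + q_{i-2} with p_{-2}=0, p_{-1}=1, q_{-2}=1, q_{-1}=0):
  i=0: a_0=13, p_0 = 13*1 + 0 = 13, q_0 = 13*0 + 1 = 1.
  i=1: a_1=2, p_1 = 2*13 + 1 = 27, q_1 = 2*1 + 0 = 2.
  i=2: a_2=1, p_2 = 1*27 + 13 = 40, q_2 = 1*2 + 1 = 3.
  i=3: a_3=12, p_3 = 12*40 + 27 = 507, q_3 = 12*3 + 2 = 38.
  i=4: a_4=1, p_4 = 1*507 + 40 = 547, q_4 = 1*38 + 3 = 41.
  i=5: a_5=2, p_5 = 2*547 + 507 = 1601, q_5 = 2*41 + 38 = 120.
Check: 1601^2 - 178*120^2 = 2563201 - 2563200 = 1, so (x, y) = (1601, 120) solves the equation, and by the theorem it is the least positive solution.

(x, y) = (1601, 120)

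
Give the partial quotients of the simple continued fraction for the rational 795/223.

[3; 1, 1, 3, 2, 1, 9]

Run the Euclidean algorithm on 795 and 223; the successive quotients are the partial quotients a_0, a_1, ... (each step inverts the fractional part left over by the previous one):
  795 = 3*223 + 126, so a_0 = 3.
  223 = 1*126 + 97, so a_1 = 1.
  126 = 1*97 + 29, so a_2 = 1.
  97 = 3*29 + 10, so a_3 = 3.
  29 = 2*10 + 9, so a_4 = 2.
  10 = 1*9 + 1, so a_5 = 1.
  9 = 9*1 + 0, so a_6 = 9.
The remainder reaches 0 after 7 divisions, so the expansion has 7 partial quotients, read off in order.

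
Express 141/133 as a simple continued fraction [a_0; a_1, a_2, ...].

[1; 16, 1, 1, 1, 2]

Run the Euclidean algorithm on 141 and 133; the successive quotients are the partial quotients a_0, a_1, ... (each step inverts the fractional part left over by the previous one):
  141 = 1*133 + 8, so a_0 = 1.
  133 = 16*8 + 5, so a_1 = 16.
  8 = 1*5 + 3, so a_2 = 1.
  5 = 1*3 + 2, so a_3 = 1.
  3 = 1*2 + 1, so a_4 = 1.
  2 = 2*1 + 0, so a_5 = 2.
The remainder reaches 0 after 6 divisions, so the expansion has 6 partial quotients, read off in order.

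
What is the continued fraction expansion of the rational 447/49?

[9; 8, 6]

Run the Euclidean algorithm on 447 and 49; the successive quotients are the partial quotients a_0, a_1, ... (each step inverts the fractional part left over by the previous one):
  447 = 9*49 + 6, so a_0 = 9.
  49 = 8*6 + 1, so a_1 = 8.
  6 = 6*1 + 0, so a_2 = 6.
The remainder reaches 0 after 3 divisions, so the expansion has 3 partial quotients, read off in order.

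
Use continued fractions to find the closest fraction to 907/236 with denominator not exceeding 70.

Expand x = 907/236 as a continued fraction with the Euclidean algorithm:
  907 = 3*236 + 199, so a_0 = 3.
  236 = 1*199 + 37, so a_1 = 1.
  199 = 5*37 + 14, so a_2 = 5.
  37 = 2*14 + 9, so a_3 = 2.
  14 = 1*9 + 5, so a_4 = 1.
  9 = 1*5 + 4, so a_5 = 1.
  5 = 1*4 + 1, so a_6 = 1.
  4 = 4*1 + 0, so a_7 = 4.
so x = [3; 1, 5, 2, 1, 1, 1, 4].
Convergents (p_i = a_i*p_{i-1} + p_{i-2}, q_i = a_i*q_{i-1} + q_{i-2} with p_{-2}=0, p_{-1}=1, q_{-2}=1, q_{-1}=0), until the denominator exceeds 70:
  i=0: a_0=3, p_0 = 3*1 + 0 = 3, q_0 = 3*0 + 1 = 1.
  i=1: a_1=1, p_1 = 1*3 + 1 = 4, q_1 = 1*1 + 0 = 1.
  i=2: a_2=5, p_2 = 5*4 + 3 = 23, q_2 = 5*1 + 1 = 6.
  i=3: a_3=2, p_3 = 2*23 + 4 = 50, q_3 = 2*6 + 1 = 13.
  i=4: a_4=1, p_4 = 1*50 + 23 = 73, q_4 = 1*13 + 6 = 19.
  i=5: a_5=1, p_5 = 1*73 + 50 = 123, q_5 = 1*19 + 13 = 32.
  i=6: a_6=1, p_6 = 1*123 + 73 = 196, q_6 = 1*32 + 19 = 51.
  i=7: a_7=4, p_7 = 4*196 + 123 = 907, q_7 = 4*51 + 32 = 236.
q_7 = 236 > 70, so the last convergent with denominator <= 70 is p_6/q_6 = 196/51.
The closest fraction with denominator <= 70 is either p_6/q_6 or the intermediate fraction (k*p_6 + p_5)/(k*q_6 + q_5) with the largest k >= 1 whose denominator stays <= 70; these approach x as k grows, and every other convergent or intermediate fraction in range is farther away.
Largest k: floor((70 - q_5)/q_6) = floor((70 - 32)/51) = 0.
Since k = 0, no intermediate fraction beyond p_6/q_6 has denominator <= 70, so the convergent 196/51 is the closest (its error is |907*51 - 196*236|/(236*51) = 1/12036).

196/51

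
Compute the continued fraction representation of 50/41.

[1; 4, 1, 1, 4]

Run the Euclidean algorithm on 50 and 41; the successive quotients are the partial quotients a_0, a_1, ... (each step inverts the fractional part left over by the previous one):
  50 = 1*41 + 9, so a_0 = 1.
  41 = 4*9 + 5, so a_1 = 4.
  9 = 1*5 + 4, so a_2 = 1.
  5 = 1*4 + 1, so a_3 = 1.
  4 = 4*1 + 0, so a_4 = 4.
The remainder reaches 0 after 5 divisions, so the expansion has 5 partial quotients, read off in order.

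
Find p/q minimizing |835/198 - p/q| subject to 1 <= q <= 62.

Expand x = 835/198 as a continued fraction with the Euclidean algorithm:
  835 = 4*198 + 43, so a_0 = 4.
  198 = 4*43 + 26, so a_1 = 4.
  43 = 1*26 + 17, so a_2 = 1.
  26 = 1*17 + 9, so a_3 = 1.
  17 = 1*9 + 8, so a_4 = 1.
  9 = 1*8 + 1, so a_5 = 1.
  8 = 8*1 + 0, so a_6 = 8.
so x = [4; 4, 1, 1, 1, 1, 8].
Convergents (p_i = a_i*p_{i-1} + p_{i-2}, q_i = a_i*q_{i-1} + q_{i-2} with p_{-2}=0, p_{-1}=1, q_{-2}=1, q_{-1}=0), until the denominator exceeds 62:
  i=0: a_0=4, p_0 = 4*1 + 0 = 4, q_0 = 4*0 + 1 = 1.
  i=1: a_1=4, p_1 = 4*4 + 1 = 17, q_1 = 4*1 + 0 = 4.
  i=2: a_2=1, p_2 = 1*17 + 4 = 21, q_2 = 1*4 + 1 = 5.
  i=3: a_3=1, p_3 = 1*21 + 17 = 38, q_3 = 1*5 + 4 = 9.
  i=4: a_4=1, p_4 = 1*38 + 21 = 59, q_4 = 1*9 + 5 = 14.
  i=5: a_5=1, p_5 = 1*59 + 38 = 97, q_5 = 1*14 + 9 = 23.
  i=6: a_6=8, p_6 = 8*97 + 59 = 835, q_6 = 8*23 + 14 = 198.
q_6 = 198 > 62, so the last convergent with denominator <= 62 is p_5/q_5 = 97/23.
The closest fraction with denominator <= 62 is either p_5/q_5 or the intermediate fraction (k*p_5 + p_4)/(k*q_5 + q_4) with the largest k >= 1 whose denominator stays <= 62; these approach x as k grows, and every other convergent or intermediate fraction in range is farther away.
Largest k: floor((62 - q_4)/q_5) = floor((62 - 14)/23) = 2.
That gives (2*97 + 59)/(2*23 + 14) = 253/60.
Compare the errors: |x - 97/23| = |835*23 - 97*198|/(198*23) = 1/4554, and |x - 253/60| = |835*60 - 253*198|/(198*60) = 6/11880.
Cross-multiplying, 1*11880 = 11880 < 27324 = 6*4554, so 1/4554 is smaller: the convergent 97/23 is closer to x than 253/60.

97/23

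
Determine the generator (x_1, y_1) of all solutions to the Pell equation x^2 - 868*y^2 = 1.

First expand sqrt(868) as a continued fraction. With x_i = (sqrt(868) + m_i)/d_i and (m_0, d_0) = (0, 1): a_0 = floor(sqrt(868)) = 29, since 29^2 = 841 <= 868 < 900 = 30^2.
Iterate m_{i+1} = d_i*a_i - m_i, d_{i+1} = (868 - m_{i+1}^2)/d_i, a_{i+1} = floor((a_0 + m_{i+1})/d_{i+1}):
  m_1 = 1*29 - 0 = 29, d_1 = (868 - 29^2)/1 = 27/1 = 27, a_1 = floor((29 + 29)/27) = 2.
  m_2 = 27*2 - 29 = 25, d_2 = (868 - 25^2)/27 = 243/27 = 9, a_2 = floor((29 + 25)/9) = 6.
  m_3 = 9*6 - 25 = 29, d_3 = (868 - 29^2)/9 = 27/9 = 3, a_3 = floor((29 + 29)/3) = 19.
  m_4 = 3*19 - 29 = 28, d_4 = (868 - 28^2)/3 = 84/3 = 28, a_4 = floor((29 + 28)/28) = 2.
  m_5 = 28*2 - 28 = 28, d_5 = (868 - 28^2)/28 = 84/28 = 3, a_5 = floor((29 + 28)/3) = 19.
  m_6 = 3*19 - 28 = 29, d_6 = (868 - 29^2)/3 = 27/3 = 9, a_6 = floor((29 + 29)/9) = 6.
  m_7 = 9*6 - 29 = 25, d_7 = (868 - 25^2)/9 = 243/9 = 27, a_7 = floor((29 + 25)/27) = 2.
  m_8 = 27*2 - 25 = 29, d_8 = (868 - 29^2)/27 = 27/27 = 1, a_8 = floor((29 + 29)/1) = 58.
  m_9 = 1*58 - 29 = 29, d_9 = (868 - 29^2)/1 = 27/1 = 27: (m_9, d_9) = (m_1, d_1) = (29, 27), so from here the quotients repeat a_1, ..., a_8; the period length is 8.
So sqrt(868) = [29; (2, 6, 19, 2, 19, 6, 2, 58)] with period length k = 8.
k is even, so the fundamental solution of x^2 - 868y^2 = 1 is (p_{k-1}, q_{k-1}) = (p_7, q_7); compute convergents through index 7.
Convergents (p_i = a_i*p_{i-1} + p_{i-2}, q_i = a_i*q_{i-1} + q_{i-2} with p_{-2}=0, p_{-1}=1, q_{-2}=1, q_{-1}=0):
  i=0: a_0=29, p_0 = 29*1 + 0 = 29, q_0 = 29*0 + 1 = 1.
  i=1: a_1=2, p_1 = 2*29 + 1 = 59, q_1 = 2*1 + 0 = 2.
  i=2: a_2=6, p_2 = 6*59 + 29 = 383, q_2 = 6*2 + 1 = 13.
  i=3: a_3=19, p_3 = 19*383 + 59 = 7336, q_3 = 19*13 + 2 = 249.
  i=4: a_4=2, p_4 = 2*7336 + 383 = 15055, q_4 = 2*249 + 13 = 511.
  i=5: a_5=19, p_5 = 19*15055 + 7336 = 293381, q_5 = 19*511 + 249 = 9958.
  i=6: a_6=6, p_6 = 6*293381 + 15055 = 1775341, q_6 = 6*9958 + 511 = 60259.
  i=7: a_7=2, p_7 = 2*1775341 + 293381 = 3844063, q_7 = 2*60259 + 9958 = 130476.
Check: 3844063^2 - 868*130476^2 = 14776820347969 - 14776820347968 = 1, so (x, y) = (3844063, 130476) solves the equation, and by the theorem it is the least positive solution.

(x, y) = (3844063, 130476)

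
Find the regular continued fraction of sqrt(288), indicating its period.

[16; (1, 32)]

Write x_i = (sqrt(288) + m_i)/d_i with (m_0, d_0) = (0, 1). a_0 = floor(sqrt(288)) = 16, since 16^2 = 256 <= 288 < 289 = 17^2.
Iterate m_{i+1} = d_i*a_i - m_i, d_{i+1} = (288 - m_{i+1}^2)/d_i, a_{i+1} = floor((a_0 + m_{i+1})/d_{i+1}):
  m_1 = 1*16 - 0 = 16, d_1 = (288 - 16^2)/1 = 32/1 = 32, a_1 = floor((16 + 16)/32) = 1.
  m_2 = 32*1 - 16 = 16, d_2 = (288 - 16^2)/32 = 32/32 = 1, a_2 = floor((16 + 16)/1) = 32.
  m_3 = 1*32 - 16 = 16, d_3 = (288 - 16^2)/1 = 32/1 = 32: (m_3, d_3) = (m_1, d_1) = (16, 32), so from here the quotients repeat a_1, a_2; the period length is 2.
Hence the expansion of sqrt(288) is a_0 = 16 followed by the repeating block 1, 32 (period 2).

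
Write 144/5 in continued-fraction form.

[28; 1, 4]

Run the Euclidean algorithm on 144 and 5; the successive quotients are the partial quotients a_0, a_1, ... (each step inverts the fractional part left over by the previous one):
  144 = 28*5 + 4, so a_0 = 28.
  5 = 1*4 + 1, so a_1 = 1.
  4 = 4*1 + 0, so a_2 = 4.
The remainder reaches 0 after 3 divisions, so the expansion has 3 partial quotients, read off in order.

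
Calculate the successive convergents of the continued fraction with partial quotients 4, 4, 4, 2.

Using the convergent recurrence p_i = a_i*p_{i-1} + p_{i-2}, q_i = a_i*q_{i-1} + q_{i-2} with p_{-2}=0, p_{-1}=1, q_{-2}=1, q_{-1}=0:
  i=0: a_0=4, p_0 = 4*1 + 0 = 4, q_0 = 4*0 + 1 = 1.
  i=1: a_1=4, p_1 = 4*4 + 1 = 17, q_1 = 4*1 + 0 = 4.
  i=2: a_2=4, p_2 = 4*17 + 4 = 72, q_2 = 4*4 + 1 = 17.
  i=3: a_3=2, p_3 = 2*72 + 17 = 161, q_3 = 2*17 + 4 = 38.

4/1, 17/4, 72/17, 161/38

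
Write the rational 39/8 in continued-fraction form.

Run the Euclidean algorithm on 39 and 8; the successive quotients are the partial quotients a_0, a_1, ... (each step inverts the fractional part left over by the previous one):
  39 = 4*8 + 7, so a_0 = 4.
  8 = 1*7 + 1, so a_1 = 1.
  7 = 7*1 + 0, so a_2 = 7.
The remainder reaches 0 after 3 divisions, so the expansion has 3 partial quotients, read off in order.

[4; 1, 7]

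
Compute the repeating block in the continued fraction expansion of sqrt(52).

Write x_i = (sqrt(52) + m_i)/d_i with (m_0, d_0) = (0, 1). a_0 = floor(sqrt(52)) = 7, since 7^2 = 49 <= 52 < 64 = 8^2.
Iterate m_{i+1} = d_i*a_i - m_i, d_{i+1} = (52 - m_{i+1}^2)/d_i, a_{i+1} = floor((a_0 + m_{i+1})/d_{i+1}):
  m_1 = 1*7 - 0 = 7, d_1 = (52 - 7^2)/1 = 3/1 = 3, a_1 = floor((7 + 7)/3) = 4.
  m_2 = 3*4 - 7 = 5, d_2 = (52 - 5^2)/3 = 27/3 = 9, a_2 = floor((7 + 5)/9) = 1.
  m_3 = 9*1 - 5 = 4, d_3 = (52 - 4^2)/9 = 36/9 = 4, a_3 = floor((7 + 4)/4) = 2.
  m_4 = 4*2 - 4 = 4, d_4 = (52 - 4^2)/4 = 36/4 = 9, a_4 = floor((7 + 4)/9) = 1.
  m_5 = 9*1 - 4 = 5, d_5 = (52 - 5^2)/9 = 27/9 = 3, a_5 = floor((7 + 5)/3) = 4.
  m_6 = 3*4 - 5 = 7, d_6 = (52 - 7^2)/3 = 3/3 = 1, a_6 = floor((7 + 7)/1) = 14.
  m_7 = 1*14 - 7 = 7, d_7 = (52 - 7^2)/1 = 3/1 = 3: (m_7, d_7) = (m_1, d_1) = (7, 3), so from here the quotients repeat a_1, ..., a_6; the period length is 6.
Hence the expansion of sqrt(52) is a_0 = 7 followed by the repeating block 4, 1, 2, 1, 4, 14 (period 6).

[7; (4, 1, 2, 1, 4, 14)]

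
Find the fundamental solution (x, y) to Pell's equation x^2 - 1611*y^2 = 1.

First expand sqrt(1611) as a continued fraction. With x_i = (sqrt(1611) + m_i)/d_i and (m_0, d_0) = (0, 1): a_0 = floor(sqrt(1611)) = 40, since 40^2 = 1600 <= 1611 < 1681 = 41^2.
Iterate m_{i+1} = d_i*a_i - m_i, d_{i+1} = (1611 - m_{i+1}^2)/d_i, a_{i+1} = floor((a_0 + m_{i+1})/d_{i+1}):
  m_1 = 1*40 - 0 = 40, d_1 = (1611 - 40^2)/1 = 11/1 = 11, a_1 = floor((40 + 40)/11) = 7.
  m_2 = 11*7 - 40 = 37, d_2 = (1611 - 37^2)/11 = 242/11 = 22, a_2 = floor((40 + 37)/22) = 3.
  m_3 = 22*3 - 37 = 29, d_3 = (1611 - 29^2)/22 = 770/22 = 35, a_3 = floor((40 + 29)/35) = 1.
  m_4 = 35*1 - 29 = 6, d_4 = (1611 - 6^2)/35 = 1575/35 = 45, a_4 = floor((40 + 6)/45) = 1.
  m_5 = 45*1 - 6 = 39, d_5 = (1611 - 39^2)/45 = 90/45 = 2, a_5 = floor((40 + 39)/2) = 39.
  m_6 = 2*39 - 39 = 39, d_6 = (1611 - 39^2)/2 = 90/2 = 45, a_6 = floor((40 + 39)/45) = 1.
  m_7 = 45*1 - 39 = 6, d_7 = (1611 - 6^2)/45 = 1575/45 = 35, a_7 = floor((40 + 6)/35) = 1.
  m_8 = 35*1 - 6 = 29, d_8 = (1611 - 29^2)/35 = 770/35 = 22, a_8 = floor((40 + 29)/22) = 3.
  m_9 = 22*3 - 29 = 37, d_9 = (1611 - 37^2)/22 = 242/22 = 11, a_9 = floor((40 + 37)/11) = 7.
  m_10 = 11*7 - 37 = 40, d_10 = (1611 - 40^2)/11 = 11/11 = 1, a_10 = floor((40 + 40)/1) = 80.
  m_11 = 1*80 - 40 = 40, d_11 = (1611 - 40^2)/1 = 11/1 = 11: (m_11, d_11) = (m_1, d_1) = (40, 11), so from here the quotients repeat a_1, ..., a_10; the period length is 10.
So sqrt(1611) = [40; (7, 3, 1, 1, 39, 1, 1, 3, 7, 80)] with period length k = 10.
k is even, so the fundamental solution of x^2 - 1611y^2 = 1 is (p_{k-1}, q_{k-1}) = (p_9, q_9); compute convergents through index 9.
Convergents (p_i = a_i*p_{i-1} + p_{i-2}, q_i = a_i*q_{i-1} + q_{i-2} with p_{-2}=0, p_{-1}=1, q_{-2}=1, q_{-1}=0):
  i=0: a_0=40, p_0 = 40*1 + 0 = 40, q_0 = 40*0 + 1 = 1.
  i=1: a_1=7, p_1 = 7*40 + 1 = 281, q_1 = 7*1 + 0 = 7.
  i=2: a_2=3, p_2 = 3*281 + 40 = 883, q_2 = 3*7 + 1 = 22.
  i=3: a_3=1, p_3 = 1*883 + 281 = 1164, q_3 = 1*22 + 7 = 29.
  i=4: a_4=1, p_4 = 1*1164 + 883 = 2047, q_4 = 1*29 + 22 = 51.
  i=5: a_5=39, p_5 = 39*2047 + 1164 = 80997, q_5 = 39*51 + 29 = 2018.
  i=6: a_6=1, p_6 = 1*80997 + 2047 = 83044, q_6 = 1*2018 + 51 = 2069.
  i=7: a_7=1, p_7 = 1*83044 + 80997 = 164041, q_7 = 1*2069 + 2018 = 4087.
  i=8: a_8=3, p_8 = 3*164041 + 83044 = 575167, q_8 = 3*4087 + 2069 = 14330.
  i=9: a_9=7, p_9 = 7*575167 + 164041 = 4190210, q_9 = 7*14330 + 4087 = 104397.
Check: 4190210^2 - 1611*104397^2 = 17557859844100 - 17557859844099 = 1, so (x, y) = (4190210, 104397) solves the equation, and by the theorem it is the least positive solution.

(x, y) = (4190210, 104397)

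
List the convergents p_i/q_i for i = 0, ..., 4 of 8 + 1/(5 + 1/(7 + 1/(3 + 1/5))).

8/1, 41/5, 295/36, 926/113, 4925/601

Using the convergent recurrence p_i = a_i*p_{i-1} + p_{i-2}, q_i = a_i*q_{i-1} + q_{i-2} with p_{-2}=0, p_{-1}=1, q_{-2}=1, q_{-1}=0:
  i=0: a_0=8, p_0 = 8*1 + 0 = 8, q_0 = 8*0 + 1 = 1.
  i=1: a_1=5, p_1 = 5*8 + 1 = 41, q_1 = 5*1 + 0 = 5.
  i=2: a_2=7, p_2 = 7*41 + 8 = 295, q_2 = 7*5 + 1 = 36.
  i=3: a_3=3, p_3 = 3*295 + 41 = 926, q_3 = 3*36 + 5 = 113.
  i=4: a_4=5, p_4 = 5*926 + 295 = 4925, q_4 = 5*113 + 36 = 601.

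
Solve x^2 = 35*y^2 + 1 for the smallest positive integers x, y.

First expand sqrt(35) as a continued fraction. With x_i = (sqrt(35) + m_i)/d_i and (m_0, d_0) = (0, 1): a_0 = floor(sqrt(35)) = 5, since 5^2 = 25 <= 35 < 36 = 6^2.
Iterate m_{i+1} = d_i*a_i - m_i, d_{i+1} = (35 - m_{i+1}^2)/d_i, a_{i+1} = floor((a_0 + m_{i+1})/d_{i+1}):
  m_1 = 1*5 - 0 = 5, d_1 = (35 - 5^2)/1 = 10/1 = 10, a_1 = floor((5 + 5)/10) = 1.
  m_2 = 10*1 - 5 = 5, d_2 = (35 - 5^2)/10 = 10/10 = 1, a_2 = floor((5 + 5)/1) = 10.
  m_3 = 1*10 - 5 = 5, d_3 = (35 - 5^2)/1 = 10/1 = 10: (m_3, d_3) = (m_1, d_1) = (5, 10), so from here the quotients repeat a_1, a_2; the period length is 2.
So sqrt(35) = [5; (1, 10)] with period length k = 2.
k is even, so the fundamental solution of x^2 - 35y^2 = 1 is (p_{k-1}, q_{k-1}) = (p_1, q_1); compute convergents through index 1.
Convergents (p_i = a_i*p_{i-1} + p_{i-2}, q_i = a_i*q_{i-1} + q_{i-2} with p_{-2}=0, p_{-1}=1, q_{-2}=1, q_{-1}=0):
  i=0: a_0=5, p_0 = 5*1 + 0 = 5, q_0 = 5*0 + 1 = 1.
  i=1: a_1=1, p_1 = 1*5 + 1 = 6, q_1 = 1*1 + 0 = 1.
Check: 6^2 - 35*1^2 = 36 - 35 = 1, so (x, y) = (6, 1) solves the equation, and by the theorem it is the least positive solution.

(x, y) = (6, 1)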